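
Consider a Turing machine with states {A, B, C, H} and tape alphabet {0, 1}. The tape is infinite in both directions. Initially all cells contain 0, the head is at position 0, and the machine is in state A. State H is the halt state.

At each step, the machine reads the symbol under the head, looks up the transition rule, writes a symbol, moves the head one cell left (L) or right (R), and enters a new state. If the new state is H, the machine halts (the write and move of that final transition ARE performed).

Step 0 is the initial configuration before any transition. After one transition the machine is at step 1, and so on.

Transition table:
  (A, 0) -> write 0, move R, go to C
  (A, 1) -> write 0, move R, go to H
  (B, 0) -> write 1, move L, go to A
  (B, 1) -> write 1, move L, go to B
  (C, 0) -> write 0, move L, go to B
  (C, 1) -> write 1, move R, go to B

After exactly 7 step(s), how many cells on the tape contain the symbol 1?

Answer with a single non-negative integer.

Answer: 1

Derivation:
Step 1: in state A at pos 0, read 0 -> (A,0)->write 0,move R,goto C. Now: state=C, head=1, tape[-1..2]=0000 (head:   ^)
Step 2: in state C at pos 1, read 0 -> (C,0)->write 0,move L,goto B. Now: state=B, head=0, tape[-1..2]=0000 (head:  ^)
Step 3: in state B at pos 0, read 0 -> (B,0)->write 1,move L,goto A. Now: state=A, head=-1, tape[-2..2]=00100 (head:  ^)
Step 4: in state A at pos -1, read 0 -> (A,0)->write 0,move R,goto C. Now: state=C, head=0, tape[-2..2]=00100 (head:   ^)
Step 5: in state C at pos 0, read 1 -> (C,1)->write 1,move R,goto B. Now: state=B, head=1, tape[-2..2]=00100 (head:    ^)
Step 6: in state B at pos 1, read 0 -> (B,0)->write 1,move L,goto A. Now: state=A, head=0, tape[-2..2]=00110 (head:   ^)
Step 7: in state A at pos 0, read 1 -> (A,1)->write 0,move R,goto H. Now: state=H, head=1, tape[-2..2]=00010 (head:    ^)
Cells containing 1 after step 7: {1} -> 1 cell(s)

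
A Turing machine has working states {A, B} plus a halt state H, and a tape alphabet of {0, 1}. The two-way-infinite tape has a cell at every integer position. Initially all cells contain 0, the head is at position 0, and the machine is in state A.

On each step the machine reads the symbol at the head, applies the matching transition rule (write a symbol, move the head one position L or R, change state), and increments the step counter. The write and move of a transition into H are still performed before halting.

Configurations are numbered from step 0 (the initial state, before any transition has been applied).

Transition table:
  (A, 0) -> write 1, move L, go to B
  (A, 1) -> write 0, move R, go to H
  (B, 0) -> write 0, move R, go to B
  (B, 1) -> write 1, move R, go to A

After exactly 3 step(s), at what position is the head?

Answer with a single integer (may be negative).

Step 1: in state A at pos 0, read 0 -> (A,0)->write 1,move L,goto B. Now: state=B, head=-1, tape[-2..1]=0010 (head:  ^)
Step 2: in state B at pos -1, read 0 -> (B,0)->write 0,move R,goto B. Now: state=B, head=0, tape[-2..1]=0010 (head:   ^)
Step 3: in state B at pos 0, read 1 -> (B,1)->write 1,move R,goto A. Now: state=A, head=1, tape[-2..2]=00100 (head:    ^)

Answer: 1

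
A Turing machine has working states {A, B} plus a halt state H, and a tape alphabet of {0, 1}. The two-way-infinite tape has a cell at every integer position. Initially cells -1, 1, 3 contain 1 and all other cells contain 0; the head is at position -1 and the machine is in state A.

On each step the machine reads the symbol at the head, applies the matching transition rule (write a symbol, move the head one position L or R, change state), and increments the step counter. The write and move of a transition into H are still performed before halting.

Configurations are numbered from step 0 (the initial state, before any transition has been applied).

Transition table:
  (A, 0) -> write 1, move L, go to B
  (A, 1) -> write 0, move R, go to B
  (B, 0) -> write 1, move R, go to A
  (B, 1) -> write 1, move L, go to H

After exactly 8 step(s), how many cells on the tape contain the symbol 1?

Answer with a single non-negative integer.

Step 1: in state A at pos -1, read 1 -> (A,1)->write 0,move R,goto B. Now: state=B, head=0, tape[-2..4]=0001010 (head:   ^)
Step 2: in state B at pos 0, read 0 -> (B,0)->write 1,move R,goto A. Now: state=A, head=1, tape[-2..4]=0011010 (head:    ^)
Step 3: in state A at pos 1, read 1 -> (A,1)->write 0,move R,goto B. Now: state=B, head=2, tape[-2..4]=0010010 (head:     ^)
Step 4: in state B at pos 2, read 0 -> (B,0)->write 1,move R,goto A. Now: state=A, head=3, tape[-2..4]=0010110 (head:      ^)
Step 5: in state A at pos 3, read 1 -> (A,1)->write 0,move R,goto B. Now: state=B, head=4, tape[-2..5]=00101000 (head:       ^)
Step 6: in state B at pos 4, read 0 -> (B,0)->write 1,move R,goto A. Now: state=A, head=5, tape[-2..6]=001010100 (head:        ^)
Step 7: in state A at pos 5, read 0 -> (A,0)->write 1,move L,goto B. Now: state=B, head=4, tape[-2..6]=001010110 (head:       ^)
Step 8: in state B at pos 4, read 1 -> (B,1)->write 1,move L,goto H. Now: state=H, head=3, tape[-2..6]=001010110 (head:      ^)
Cells containing 1 after step 8: {0, 2, 4, 5} -> 4 cell(s)

Answer: 4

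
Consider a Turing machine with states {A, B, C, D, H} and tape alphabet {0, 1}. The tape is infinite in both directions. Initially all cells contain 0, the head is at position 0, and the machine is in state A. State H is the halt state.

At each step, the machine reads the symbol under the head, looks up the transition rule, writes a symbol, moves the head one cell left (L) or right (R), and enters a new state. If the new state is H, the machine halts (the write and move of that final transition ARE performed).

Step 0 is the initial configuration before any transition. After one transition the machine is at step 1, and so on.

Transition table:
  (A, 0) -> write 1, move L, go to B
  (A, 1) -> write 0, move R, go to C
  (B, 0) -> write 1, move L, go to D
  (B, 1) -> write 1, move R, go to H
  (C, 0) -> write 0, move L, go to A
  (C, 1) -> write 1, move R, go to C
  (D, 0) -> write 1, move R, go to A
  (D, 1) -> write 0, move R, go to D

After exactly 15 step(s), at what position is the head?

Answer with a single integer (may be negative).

Answer: 1

Derivation:
Step 1: in state A at pos 0, read 0 -> (A,0)->write 1,move L,goto B. Now: state=B, head=-1, tape[-2..1]=0010 (head:  ^)
Step 2: in state B at pos -1, read 0 -> (B,0)->write 1,move L,goto D. Now: state=D, head=-2, tape[-3..1]=00110 (head:  ^)
Step 3: in state D at pos -2, read 0 -> (D,0)->write 1,move R,goto A. Now: state=A, head=-1, tape[-3..1]=01110 (head:   ^)
Step 4: in state A at pos -1, read 1 -> (A,1)->write 0,move R,goto C. Now: state=C, head=0, tape[-3..1]=01010 (head:    ^)
Step 5: in state C at pos 0, read 1 -> (C,1)->write 1,move R,goto C. Now: state=C, head=1, tape[-3..2]=010100 (head:     ^)
Step 6: in state C at pos 1, read 0 -> (C,0)->write 0,move L,goto A. Now: state=A, head=0, tape[-3..2]=010100 (head:    ^)
Step 7: in state A at pos 0, read 1 -> (A,1)->write 0,move R,goto C. Now: state=C, head=1, tape[-3..2]=010000 (head:     ^)
Step 8: in state C at pos 1, read 0 -> (C,0)->write 0,move L,goto A. Now: state=A, head=0, tape[-3..2]=010000 (head:    ^)
Step 9: in state A at pos 0, read 0 -> (A,0)->write 1,move L,goto B. Now: state=B, head=-1, tape[-3..2]=010100 (head:   ^)
Step 10: in state B at pos -1, read 0 -> (B,0)->write 1,move L,goto D. Now: state=D, head=-2, tape[-3..2]=011100 (head:  ^)
Step 11: in state D at pos -2, read 1 -> (D,1)->write 0,move R,goto D. Now: state=D, head=-1, tape[-3..2]=001100 (head:   ^)
Step 12: in state D at pos -1, read 1 -> (D,1)->write 0,move R,goto D. Now: state=D, head=0, tape[-3..2]=000100 (head:    ^)
Step 13: in state D at pos 0, read 1 -> (D,1)->write 0,move R,goto D. Now: state=D, head=1, tape[-3..2]=000000 (head:     ^)
Step 14: in state D at pos 1, read 0 -> (D,0)->write 1,move R,goto A. Now: state=A, head=2, tape[-3..3]=0000100 (head:      ^)
Step 15: in state A at pos 2, read 0 -> (A,0)->write 1,move L,goto B. Now: state=B, head=1, tape[-3..3]=0000110 (head:     ^)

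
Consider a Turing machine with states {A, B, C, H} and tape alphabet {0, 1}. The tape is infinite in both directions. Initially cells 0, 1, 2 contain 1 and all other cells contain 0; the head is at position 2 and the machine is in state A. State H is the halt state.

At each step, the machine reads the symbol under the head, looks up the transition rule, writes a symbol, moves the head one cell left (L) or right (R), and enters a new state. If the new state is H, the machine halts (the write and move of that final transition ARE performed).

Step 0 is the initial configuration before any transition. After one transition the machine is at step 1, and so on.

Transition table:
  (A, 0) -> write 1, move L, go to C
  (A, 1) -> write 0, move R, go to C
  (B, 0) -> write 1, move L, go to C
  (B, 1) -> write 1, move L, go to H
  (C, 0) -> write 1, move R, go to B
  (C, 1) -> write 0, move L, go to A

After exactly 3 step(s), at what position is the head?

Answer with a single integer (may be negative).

Answer: 3

Derivation:
Step 1: in state A at pos 2, read 1 -> (A,1)->write 0,move R,goto C. Now: state=C, head=3, tape[-1..4]=011000 (head:     ^)
Step 2: in state C at pos 3, read 0 -> (C,0)->write 1,move R,goto B. Now: state=B, head=4, tape[-1..5]=0110100 (head:      ^)
Step 3: in state B at pos 4, read 0 -> (B,0)->write 1,move L,goto C. Now: state=C, head=3, tape[-1..5]=0110110 (head:     ^)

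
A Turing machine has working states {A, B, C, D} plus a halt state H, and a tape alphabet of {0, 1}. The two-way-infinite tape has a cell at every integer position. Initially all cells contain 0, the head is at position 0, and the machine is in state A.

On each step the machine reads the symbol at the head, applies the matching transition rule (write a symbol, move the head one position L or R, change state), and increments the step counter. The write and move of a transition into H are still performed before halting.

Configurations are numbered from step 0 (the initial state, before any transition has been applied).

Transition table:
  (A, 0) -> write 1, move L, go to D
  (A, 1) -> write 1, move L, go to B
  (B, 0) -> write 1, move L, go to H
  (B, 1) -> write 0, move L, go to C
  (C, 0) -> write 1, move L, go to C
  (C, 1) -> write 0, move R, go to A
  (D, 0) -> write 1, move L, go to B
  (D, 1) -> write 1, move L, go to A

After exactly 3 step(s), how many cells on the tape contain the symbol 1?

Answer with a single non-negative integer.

Answer: 3

Derivation:
Step 1: in state A at pos 0, read 0 -> (A,0)->write 1,move L,goto D. Now: state=D, head=-1, tape[-2..1]=0010 (head:  ^)
Step 2: in state D at pos -1, read 0 -> (D,0)->write 1,move L,goto B. Now: state=B, head=-2, tape[-3..1]=00110 (head:  ^)
Step 3: in state B at pos -2, read 0 -> (B,0)->write 1,move L,goto H. Now: state=H, head=-3, tape[-4..1]=001110 (head:  ^)
Cells containing 1 after step 3: {-2, -1, 0} -> 3 cell(s)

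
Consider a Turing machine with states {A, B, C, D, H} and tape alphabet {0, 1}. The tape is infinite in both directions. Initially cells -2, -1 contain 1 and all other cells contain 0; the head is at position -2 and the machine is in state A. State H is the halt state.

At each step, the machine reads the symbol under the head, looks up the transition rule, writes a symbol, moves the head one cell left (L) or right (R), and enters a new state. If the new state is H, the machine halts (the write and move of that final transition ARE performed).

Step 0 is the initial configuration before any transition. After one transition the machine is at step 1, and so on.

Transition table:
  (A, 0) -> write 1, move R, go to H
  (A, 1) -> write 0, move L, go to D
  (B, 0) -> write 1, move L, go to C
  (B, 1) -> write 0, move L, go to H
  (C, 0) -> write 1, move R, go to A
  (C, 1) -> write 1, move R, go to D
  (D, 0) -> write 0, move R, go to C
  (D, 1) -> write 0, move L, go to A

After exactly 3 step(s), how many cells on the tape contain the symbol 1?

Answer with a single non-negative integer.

Answer: 2

Derivation:
Step 1: in state A at pos -2, read 1 -> (A,1)->write 0,move L,goto D. Now: state=D, head=-3, tape[-4..0]=00010 (head:  ^)
Step 2: in state D at pos -3, read 0 -> (D,0)->write 0,move R,goto C. Now: state=C, head=-2, tape[-4..0]=00010 (head:   ^)
Step 3: in state C at pos -2, read 0 -> (C,0)->write 1,move R,goto A. Now: state=A, head=-1, tape[-4..0]=00110 (head:    ^)
Cells containing 1 after step 3: {-2, -1} -> 2 cell(s)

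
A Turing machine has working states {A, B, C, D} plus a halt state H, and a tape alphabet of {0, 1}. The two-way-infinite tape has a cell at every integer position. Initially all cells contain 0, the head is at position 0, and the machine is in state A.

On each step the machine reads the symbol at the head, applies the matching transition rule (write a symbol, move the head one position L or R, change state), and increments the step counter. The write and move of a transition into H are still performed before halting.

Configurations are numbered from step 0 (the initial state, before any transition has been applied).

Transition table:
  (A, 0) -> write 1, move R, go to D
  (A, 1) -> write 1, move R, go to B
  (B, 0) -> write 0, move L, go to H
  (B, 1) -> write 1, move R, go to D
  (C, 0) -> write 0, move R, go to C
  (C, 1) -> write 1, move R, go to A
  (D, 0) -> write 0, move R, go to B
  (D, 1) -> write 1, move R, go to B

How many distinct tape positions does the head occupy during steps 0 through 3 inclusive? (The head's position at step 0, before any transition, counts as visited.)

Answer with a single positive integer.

Step 1: in state A at pos 0, read 0 -> (A,0)->write 1,move R,goto D. Now: state=D, head=1, tape[-1..2]=0100 (head:   ^)
Step 2: in state D at pos 1, read 0 -> (D,0)->write 0,move R,goto B. Now: state=B, head=2, tape[-1..3]=01000 (head:    ^)
Step 3: in state B at pos 2, read 0 -> (B,0)->write 0,move L,goto H. Now: state=H, head=1, tape[-1..3]=01000 (head:   ^)
Head positions at steps 0..3: starting at 0, distinct positions visited = {0, 1, 2} -> 3 position(s)

Answer: 3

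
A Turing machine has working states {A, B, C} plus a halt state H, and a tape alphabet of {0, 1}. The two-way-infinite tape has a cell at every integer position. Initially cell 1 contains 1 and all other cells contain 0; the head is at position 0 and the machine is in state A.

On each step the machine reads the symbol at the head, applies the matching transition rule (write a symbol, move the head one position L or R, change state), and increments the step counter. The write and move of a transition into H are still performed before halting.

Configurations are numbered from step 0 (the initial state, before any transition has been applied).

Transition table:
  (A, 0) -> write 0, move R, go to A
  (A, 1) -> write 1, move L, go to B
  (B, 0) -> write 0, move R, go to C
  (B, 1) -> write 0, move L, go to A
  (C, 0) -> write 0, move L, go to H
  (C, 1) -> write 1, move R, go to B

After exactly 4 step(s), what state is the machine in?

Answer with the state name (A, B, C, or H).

Answer: B

Derivation:
Step 1: in state A at pos 0, read 0 -> (A,0)->write 0,move R,goto A. Now: state=A, head=1, tape[-1..2]=0010 (head:   ^)
Step 2: in state A at pos 1, read 1 -> (A,1)->write 1,move L,goto B. Now: state=B, head=0, tape[-1..2]=0010 (head:  ^)
Step 3: in state B at pos 0, read 0 -> (B,0)->write 0,move R,goto C. Now: state=C, head=1, tape[-1..2]=0010 (head:   ^)
Step 4: in state C at pos 1, read 1 -> (C,1)->write 1,move R,goto B. Now: state=B, head=2, tape[-1..3]=00100 (head:    ^)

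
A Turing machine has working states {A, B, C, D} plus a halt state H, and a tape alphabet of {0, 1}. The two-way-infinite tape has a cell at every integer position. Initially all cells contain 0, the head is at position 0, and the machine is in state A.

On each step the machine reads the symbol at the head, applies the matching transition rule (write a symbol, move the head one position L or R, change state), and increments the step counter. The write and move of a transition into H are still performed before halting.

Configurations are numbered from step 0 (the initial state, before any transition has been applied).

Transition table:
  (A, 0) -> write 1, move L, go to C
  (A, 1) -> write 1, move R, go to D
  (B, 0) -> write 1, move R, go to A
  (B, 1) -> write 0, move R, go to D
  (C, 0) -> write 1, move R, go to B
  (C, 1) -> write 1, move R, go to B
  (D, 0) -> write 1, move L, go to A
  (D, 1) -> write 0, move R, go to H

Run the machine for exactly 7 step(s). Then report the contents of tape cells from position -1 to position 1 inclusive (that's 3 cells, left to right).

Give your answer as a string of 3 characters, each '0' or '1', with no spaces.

Step 1: in state A at pos 0, read 0 -> (A,0)->write 1,move L,goto C. Now: state=C, head=-1, tape[-2..1]=0010 (head:  ^)
Step 2: in state C at pos -1, read 0 -> (C,0)->write 1,move R,goto B. Now: state=B, head=0, tape[-2..1]=0110 (head:   ^)
Step 3: in state B at pos 0, read 1 -> (B,1)->write 0,move R,goto D. Now: state=D, head=1, tape[-2..2]=01000 (head:    ^)
Step 4: in state D at pos 1, read 0 -> (D,0)->write 1,move L,goto A. Now: state=A, head=0, tape[-2..2]=01010 (head:   ^)
Step 5: in state A at pos 0, read 0 -> (A,0)->write 1,move L,goto C. Now: state=C, head=-1, tape[-2..2]=01110 (head:  ^)
Step 6: in state C at pos -1, read 1 -> (C,1)->write 1,move R,goto B. Now: state=B, head=0, tape[-2..2]=01110 (head:   ^)
Step 7: in state B at pos 0, read 1 -> (B,1)->write 0,move R,goto D. Now: state=D, head=1, tape[-2..2]=01010 (head:    ^)

Answer: 101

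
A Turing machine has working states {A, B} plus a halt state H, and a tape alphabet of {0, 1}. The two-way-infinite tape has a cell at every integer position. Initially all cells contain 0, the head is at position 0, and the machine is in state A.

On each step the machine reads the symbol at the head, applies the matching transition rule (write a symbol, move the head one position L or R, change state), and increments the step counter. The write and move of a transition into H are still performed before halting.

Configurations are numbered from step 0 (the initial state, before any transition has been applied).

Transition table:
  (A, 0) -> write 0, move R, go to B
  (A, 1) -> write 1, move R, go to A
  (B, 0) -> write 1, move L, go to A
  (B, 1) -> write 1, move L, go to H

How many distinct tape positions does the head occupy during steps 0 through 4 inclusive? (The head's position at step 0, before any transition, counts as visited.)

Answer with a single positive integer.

Answer: 2

Derivation:
Step 1: in state A at pos 0, read 0 -> (A,0)->write 0,move R,goto B. Now: state=B, head=1, tape[-1..2]=0000 (head:   ^)
Step 2: in state B at pos 1, read 0 -> (B,0)->write 1,move L,goto A. Now: state=A, head=0, tape[-1..2]=0010 (head:  ^)
Step 3: in state A at pos 0, read 0 -> (A,0)->write 0,move R,goto B. Now: state=B, head=1, tape[-1..2]=0010 (head:   ^)
Step 4: in state B at pos 1, read 1 -> (B,1)->write 1,move L,goto H. Now: state=H, head=0, tape[-1..2]=0010 (head:  ^)
Head positions at steps 0..4: starting at 0, distinct positions visited = {0, 1} -> 2 position(s)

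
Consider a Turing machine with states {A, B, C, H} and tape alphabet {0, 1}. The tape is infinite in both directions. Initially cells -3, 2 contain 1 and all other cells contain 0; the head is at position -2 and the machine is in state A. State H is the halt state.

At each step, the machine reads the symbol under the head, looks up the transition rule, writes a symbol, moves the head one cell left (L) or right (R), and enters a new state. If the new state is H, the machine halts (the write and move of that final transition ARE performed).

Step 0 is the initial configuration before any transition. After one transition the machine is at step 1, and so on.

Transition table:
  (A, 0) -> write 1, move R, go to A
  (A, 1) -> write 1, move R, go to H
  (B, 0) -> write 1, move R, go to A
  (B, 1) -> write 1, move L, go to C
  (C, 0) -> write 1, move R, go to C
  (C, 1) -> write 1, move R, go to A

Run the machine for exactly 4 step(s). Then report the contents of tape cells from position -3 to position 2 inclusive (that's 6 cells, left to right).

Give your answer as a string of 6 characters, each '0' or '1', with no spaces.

Step 1: in state A at pos -2, read 0 -> (A,0)->write 1,move R,goto A. Now: state=A, head=-1, tape[-4..3]=01100010 (head:    ^)
Step 2: in state A at pos -1, read 0 -> (A,0)->write 1,move R,goto A. Now: state=A, head=0, tape[-4..3]=01110010 (head:     ^)
Step 3: in state A at pos 0, read 0 -> (A,0)->write 1,move R,goto A. Now: state=A, head=1, tape[-4..3]=01111010 (head:      ^)
Step 4: in state A at pos 1, read 0 -> (A,0)->write 1,move R,goto A. Now: state=A, head=2, tape[-4..3]=01111110 (head:       ^)

Answer: 111111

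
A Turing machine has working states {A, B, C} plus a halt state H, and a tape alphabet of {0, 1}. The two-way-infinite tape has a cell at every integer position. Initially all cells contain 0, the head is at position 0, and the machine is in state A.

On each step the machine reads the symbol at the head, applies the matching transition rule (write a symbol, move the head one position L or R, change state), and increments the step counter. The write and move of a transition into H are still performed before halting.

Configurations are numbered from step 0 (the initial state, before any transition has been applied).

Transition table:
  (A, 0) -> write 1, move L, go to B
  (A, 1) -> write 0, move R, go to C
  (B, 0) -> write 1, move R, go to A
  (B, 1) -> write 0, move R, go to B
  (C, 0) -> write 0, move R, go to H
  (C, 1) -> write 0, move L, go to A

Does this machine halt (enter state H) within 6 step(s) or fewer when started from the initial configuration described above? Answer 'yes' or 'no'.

Step 1: in state A at pos 0, read 0 -> (A,0)->write 1,move L,goto B. Now: state=B, head=-1, tape[-2..1]=0010 (head:  ^)
Step 2: in state B at pos -1, read 0 -> (B,0)->write 1,move R,goto A. Now: state=A, head=0, tape[-2..1]=0110 (head:   ^)
Step 3: in state A at pos 0, read 1 -> (A,1)->write 0,move R,goto C. Now: state=C, head=1, tape[-2..2]=01000 (head:    ^)
Step 4: in state C at pos 1, read 0 -> (C,0)->write 0,move R,goto H. Now: state=H, head=2, tape[-2..3]=010000 (head:     ^)
State H reached at step 4; 4 <= 6 -> yes

Answer: yes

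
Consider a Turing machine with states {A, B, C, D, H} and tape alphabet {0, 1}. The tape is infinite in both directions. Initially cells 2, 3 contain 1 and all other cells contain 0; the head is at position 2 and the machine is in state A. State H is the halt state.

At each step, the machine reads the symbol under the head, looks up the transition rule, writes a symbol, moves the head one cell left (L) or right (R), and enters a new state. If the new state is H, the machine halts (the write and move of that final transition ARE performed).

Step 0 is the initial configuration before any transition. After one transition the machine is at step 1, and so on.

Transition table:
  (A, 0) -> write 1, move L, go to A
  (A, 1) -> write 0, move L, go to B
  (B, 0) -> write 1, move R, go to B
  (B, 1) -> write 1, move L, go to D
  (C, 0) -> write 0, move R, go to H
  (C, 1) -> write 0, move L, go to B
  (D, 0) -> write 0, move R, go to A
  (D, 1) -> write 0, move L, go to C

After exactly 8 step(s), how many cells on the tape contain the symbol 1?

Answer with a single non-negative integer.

Answer: 3

Derivation:
Step 1: in state A at pos 2, read 1 -> (A,1)->write 0,move L,goto B. Now: state=B, head=1, tape[0..4]=00010 (head:  ^)
Step 2: in state B at pos 1, read 0 -> (B,0)->write 1,move R,goto B. Now: state=B, head=2, tape[0..4]=01010 (head:   ^)
Step 3: in state B at pos 2, read 0 -> (B,0)->write 1,move R,goto B. Now: state=B, head=3, tape[0..4]=01110 (head:    ^)
Step 4: in state B at pos 3, read 1 -> (B,1)->write 1,move L,goto D. Now: state=D, head=2, tape[0..4]=01110 (head:   ^)
Step 5: in state D at pos 2, read 1 -> (D,1)->write 0,move L,goto C. Now: state=C, head=1, tape[0..4]=01010 (head:  ^)
Step 6: in state C at pos 1, read 1 -> (C,1)->write 0,move L,goto B. Now: state=B, head=0, tape[-1..4]=000010 (head:  ^)
Step 7: in state B at pos 0, read 0 -> (B,0)->write 1,move R,goto B. Now: state=B, head=1, tape[-1..4]=010010 (head:   ^)
Step 8: in state B at pos 1, read 0 -> (B,0)->write 1,move R,goto B. Now: state=B, head=2, tape[-1..4]=011010 (head:    ^)
Cells containing 1 after step 8: {0, 1, 3} -> 3 cell(s)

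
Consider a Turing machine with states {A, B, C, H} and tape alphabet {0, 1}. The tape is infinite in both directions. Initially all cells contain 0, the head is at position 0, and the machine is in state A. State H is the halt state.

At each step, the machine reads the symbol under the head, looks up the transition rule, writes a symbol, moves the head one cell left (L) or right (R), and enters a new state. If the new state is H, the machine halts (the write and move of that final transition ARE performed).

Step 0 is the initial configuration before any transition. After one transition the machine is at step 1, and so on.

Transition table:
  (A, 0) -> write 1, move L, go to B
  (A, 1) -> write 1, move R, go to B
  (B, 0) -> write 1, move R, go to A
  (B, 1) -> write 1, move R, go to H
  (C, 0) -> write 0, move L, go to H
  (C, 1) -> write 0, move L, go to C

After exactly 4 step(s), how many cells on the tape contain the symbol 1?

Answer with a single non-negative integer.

Answer: 3

Derivation:
Step 1: in state A at pos 0, read 0 -> (A,0)->write 1,move L,goto B. Now: state=B, head=-1, tape[-2..1]=0010 (head:  ^)
Step 2: in state B at pos -1, read 0 -> (B,0)->write 1,move R,goto A. Now: state=A, head=0, tape[-2..1]=0110 (head:   ^)
Step 3: in state A at pos 0, read 1 -> (A,1)->write 1,move R,goto B. Now: state=B, head=1, tape[-2..2]=01100 (head:    ^)
Step 4: in state B at pos 1, read 0 -> (B,0)->write 1,move R,goto A. Now: state=A, head=2, tape[-2..3]=011100 (head:     ^)
Cells containing 1 after step 4: {-1, 0, 1} -> 3 cell(s)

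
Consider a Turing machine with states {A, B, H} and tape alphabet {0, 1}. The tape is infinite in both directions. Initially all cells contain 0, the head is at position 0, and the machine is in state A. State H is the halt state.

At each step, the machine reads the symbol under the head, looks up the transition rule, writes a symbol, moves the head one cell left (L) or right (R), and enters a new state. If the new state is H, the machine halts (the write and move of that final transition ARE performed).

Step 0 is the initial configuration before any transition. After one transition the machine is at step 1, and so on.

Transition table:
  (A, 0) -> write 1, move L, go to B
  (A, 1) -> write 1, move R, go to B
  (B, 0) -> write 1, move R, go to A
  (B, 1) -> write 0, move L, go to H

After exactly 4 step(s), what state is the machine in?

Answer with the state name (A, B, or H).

Answer: A

Derivation:
Step 1: in state A at pos 0, read 0 -> (A,0)->write 1,move L,goto B. Now: state=B, head=-1, tape[-2..1]=0010 (head:  ^)
Step 2: in state B at pos -1, read 0 -> (B,0)->write 1,move R,goto A. Now: state=A, head=0, tape[-2..1]=0110 (head:   ^)
Step 3: in state A at pos 0, read 1 -> (A,1)->write 1,move R,goto B. Now: state=B, head=1, tape[-2..2]=01100 (head:    ^)
Step 4: in state B at pos 1, read 0 -> (B,0)->write 1,move R,goto A. Now: state=A, head=2, tape[-2..3]=011100 (head:     ^)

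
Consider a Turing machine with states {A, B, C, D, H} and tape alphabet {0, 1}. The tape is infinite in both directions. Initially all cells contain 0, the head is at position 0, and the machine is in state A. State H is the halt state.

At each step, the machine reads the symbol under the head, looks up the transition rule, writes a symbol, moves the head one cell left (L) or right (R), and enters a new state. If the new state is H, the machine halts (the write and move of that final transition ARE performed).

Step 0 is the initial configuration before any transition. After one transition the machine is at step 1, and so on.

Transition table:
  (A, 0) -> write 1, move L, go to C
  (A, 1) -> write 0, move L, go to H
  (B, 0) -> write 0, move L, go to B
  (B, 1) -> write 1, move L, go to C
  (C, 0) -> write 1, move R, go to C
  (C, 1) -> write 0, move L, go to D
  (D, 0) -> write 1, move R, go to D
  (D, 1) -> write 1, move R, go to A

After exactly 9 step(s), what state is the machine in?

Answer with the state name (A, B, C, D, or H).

Step 1: in state A at pos 0, read 0 -> (A,0)->write 1,move L,goto C. Now: state=C, head=-1, tape[-2..1]=0010 (head:  ^)
Step 2: in state C at pos -1, read 0 -> (C,0)->write 1,move R,goto C. Now: state=C, head=0, tape[-2..1]=0110 (head:   ^)
Step 3: in state C at pos 0, read 1 -> (C,1)->write 0,move L,goto D. Now: state=D, head=-1, tape[-2..1]=0100 (head:  ^)
Step 4: in state D at pos -1, read 1 -> (D,1)->write 1,move R,goto A. Now: state=A, head=0, tape[-2..1]=0100 (head:   ^)
Step 5: in state A at pos 0, read 0 -> (A,0)->write 1,move L,goto C. Now: state=C, head=-1, tape[-2..1]=0110 (head:  ^)
Step 6: in state C at pos -1, read 1 -> (C,1)->write 0,move L,goto D. Now: state=D, head=-2, tape[-3..1]=00010 (head:  ^)
Step 7: in state D at pos -2, read 0 -> (D,0)->write 1,move R,goto D. Now: state=D, head=-1, tape[-3..1]=01010 (head:   ^)
Step 8: in state D at pos -1, read 0 -> (D,0)->write 1,move R,goto D. Now: state=D, head=0, tape[-3..1]=01110 (head:    ^)
Step 9: in state D at pos 0, read 1 -> (D,1)->write 1,move R,goto A. Now: state=A, head=1, tape[-3..2]=011100 (head:     ^)

Answer: A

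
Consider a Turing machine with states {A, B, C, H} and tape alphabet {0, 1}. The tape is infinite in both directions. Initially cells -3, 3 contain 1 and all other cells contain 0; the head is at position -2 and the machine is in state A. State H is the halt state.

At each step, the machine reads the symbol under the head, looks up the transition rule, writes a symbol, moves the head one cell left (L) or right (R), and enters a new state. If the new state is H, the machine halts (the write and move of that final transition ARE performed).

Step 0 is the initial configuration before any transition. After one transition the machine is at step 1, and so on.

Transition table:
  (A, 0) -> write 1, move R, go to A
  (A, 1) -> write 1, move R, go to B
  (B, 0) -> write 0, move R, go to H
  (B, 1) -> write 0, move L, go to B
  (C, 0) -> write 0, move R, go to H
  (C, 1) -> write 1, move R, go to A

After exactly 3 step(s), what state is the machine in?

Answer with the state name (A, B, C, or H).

Answer: A

Derivation:
Step 1: in state A at pos -2, read 0 -> (A,0)->write 1,move R,goto A. Now: state=A, head=-1, tape[-4..4]=011000010 (head:    ^)
Step 2: in state A at pos -1, read 0 -> (A,0)->write 1,move R,goto A. Now: state=A, head=0, tape[-4..4]=011100010 (head:     ^)
Step 3: in state A at pos 0, read 0 -> (A,0)->write 1,move R,goto A. Now: state=A, head=1, tape[-4..4]=011110010 (head:      ^)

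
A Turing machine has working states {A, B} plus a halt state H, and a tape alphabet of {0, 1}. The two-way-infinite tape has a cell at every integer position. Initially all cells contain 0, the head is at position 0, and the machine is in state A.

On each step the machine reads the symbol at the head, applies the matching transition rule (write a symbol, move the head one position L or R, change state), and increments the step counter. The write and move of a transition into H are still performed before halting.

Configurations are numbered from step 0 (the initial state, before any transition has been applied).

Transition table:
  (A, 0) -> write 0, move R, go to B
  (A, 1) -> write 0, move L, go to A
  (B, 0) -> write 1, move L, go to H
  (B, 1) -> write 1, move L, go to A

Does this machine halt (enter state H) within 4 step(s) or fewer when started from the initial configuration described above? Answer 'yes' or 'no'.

Answer: yes

Derivation:
Step 1: in state A at pos 0, read 0 -> (A,0)->write 0,move R,goto B. Now: state=B, head=1, tape[-1..2]=0000 (head:   ^)
Step 2: in state B at pos 1, read 0 -> (B,0)->write 1,move L,goto H. Now: state=H, head=0, tape[-1..2]=0010 (head:  ^)
State H reached at step 2; 2 <= 4 -> yes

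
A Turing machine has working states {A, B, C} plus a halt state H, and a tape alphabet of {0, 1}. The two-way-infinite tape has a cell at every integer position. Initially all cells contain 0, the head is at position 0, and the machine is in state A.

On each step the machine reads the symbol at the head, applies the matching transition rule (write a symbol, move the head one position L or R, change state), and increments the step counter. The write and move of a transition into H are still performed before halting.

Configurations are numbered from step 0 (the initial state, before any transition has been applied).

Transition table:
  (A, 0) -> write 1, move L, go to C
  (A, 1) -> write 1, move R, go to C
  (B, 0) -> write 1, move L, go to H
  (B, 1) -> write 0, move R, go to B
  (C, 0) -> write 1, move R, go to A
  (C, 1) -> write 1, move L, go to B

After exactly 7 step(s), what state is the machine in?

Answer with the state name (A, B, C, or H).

Answer: B

Derivation:
Step 1: in state A at pos 0, read 0 -> (A,0)->write 1,move L,goto C. Now: state=C, head=-1, tape[-2..1]=0010 (head:  ^)
Step 2: in state C at pos -1, read 0 -> (C,0)->write 1,move R,goto A. Now: state=A, head=0, tape[-2..1]=0110 (head:   ^)
Step 3: in state A at pos 0, read 1 -> (A,1)->write 1,move R,goto C. Now: state=C, head=1, tape[-2..2]=01100 (head:    ^)
Step 4: in state C at pos 1, read 0 -> (C,0)->write 1,move R,goto A. Now: state=A, head=2, tape[-2..3]=011100 (head:     ^)
Step 5: in state A at pos 2, read 0 -> (A,0)->write 1,move L,goto C. Now: state=C, head=1, tape[-2..3]=011110 (head:    ^)
Step 6: in state C at pos 1, read 1 -> (C,1)->write 1,move L,goto B. Now: state=B, head=0, tape[-2..3]=011110 (head:   ^)
Step 7: in state B at pos 0, read 1 -> (B,1)->write 0,move R,goto B. Now: state=B, head=1, tape[-2..3]=010110 (head:    ^)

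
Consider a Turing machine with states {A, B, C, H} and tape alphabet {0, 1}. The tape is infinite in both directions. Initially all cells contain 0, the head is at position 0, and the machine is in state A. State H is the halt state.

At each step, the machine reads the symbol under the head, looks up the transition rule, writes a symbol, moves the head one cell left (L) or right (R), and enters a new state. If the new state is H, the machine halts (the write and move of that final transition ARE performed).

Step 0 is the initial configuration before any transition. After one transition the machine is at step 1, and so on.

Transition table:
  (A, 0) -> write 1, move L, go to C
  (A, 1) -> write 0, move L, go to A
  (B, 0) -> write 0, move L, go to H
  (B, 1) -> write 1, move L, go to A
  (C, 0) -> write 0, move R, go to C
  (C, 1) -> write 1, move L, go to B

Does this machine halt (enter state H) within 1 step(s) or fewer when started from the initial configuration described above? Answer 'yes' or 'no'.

Step 1: in state A at pos 0, read 0 -> (A,0)->write 1,move L,goto C. Now: state=C, head=-1, tape[-2..1]=0010 (head:  ^)
After 1 step(s): state = C (not H) -> not halted within 1 -> no

Answer: no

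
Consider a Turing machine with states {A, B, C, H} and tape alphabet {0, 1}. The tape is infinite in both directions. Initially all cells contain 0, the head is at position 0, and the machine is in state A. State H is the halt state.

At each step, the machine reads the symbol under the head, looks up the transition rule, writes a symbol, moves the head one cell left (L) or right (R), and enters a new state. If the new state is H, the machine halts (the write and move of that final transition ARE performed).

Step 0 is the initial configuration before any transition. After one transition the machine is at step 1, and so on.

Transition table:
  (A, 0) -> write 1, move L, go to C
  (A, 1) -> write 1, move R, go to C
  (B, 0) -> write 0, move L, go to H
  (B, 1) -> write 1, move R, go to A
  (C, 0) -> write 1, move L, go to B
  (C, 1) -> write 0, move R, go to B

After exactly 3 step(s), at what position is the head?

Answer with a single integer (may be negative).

Answer: -3

Derivation:
Step 1: in state A at pos 0, read 0 -> (A,0)->write 1,move L,goto C. Now: state=C, head=-1, tape[-2..1]=0010 (head:  ^)
Step 2: in state C at pos -1, read 0 -> (C,0)->write 1,move L,goto B. Now: state=B, head=-2, tape[-3..1]=00110 (head:  ^)
Step 3: in state B at pos -2, read 0 -> (B,0)->write 0,move L,goto H. Now: state=H, head=-3, tape[-4..1]=000110 (head:  ^)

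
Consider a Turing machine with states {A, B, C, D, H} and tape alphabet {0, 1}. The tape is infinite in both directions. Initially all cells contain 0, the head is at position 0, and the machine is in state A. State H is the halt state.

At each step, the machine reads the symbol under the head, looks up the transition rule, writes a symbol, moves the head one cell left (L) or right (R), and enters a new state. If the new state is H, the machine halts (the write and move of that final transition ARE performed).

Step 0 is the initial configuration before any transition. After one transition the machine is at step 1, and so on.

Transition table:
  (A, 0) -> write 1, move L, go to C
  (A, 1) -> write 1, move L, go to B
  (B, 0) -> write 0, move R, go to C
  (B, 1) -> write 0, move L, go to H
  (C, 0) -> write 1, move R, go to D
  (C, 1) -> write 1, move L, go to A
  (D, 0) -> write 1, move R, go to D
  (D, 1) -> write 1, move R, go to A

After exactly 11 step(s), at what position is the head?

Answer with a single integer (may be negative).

Answer: -1

Derivation:
Step 1: in state A at pos 0, read 0 -> (A,0)->write 1,move L,goto C. Now: state=C, head=-1, tape[-2..1]=0010 (head:  ^)
Step 2: in state C at pos -1, read 0 -> (C,0)->write 1,move R,goto D. Now: state=D, head=0, tape[-2..1]=0110 (head:   ^)
Step 3: in state D at pos 0, read 1 -> (D,1)->write 1,move R,goto A. Now: state=A, head=1, tape[-2..2]=01100 (head:    ^)
Step 4: in state A at pos 1, read 0 -> (A,0)->write 1,move L,goto C. Now: state=C, head=0, tape[-2..2]=01110 (head:   ^)
Step 5: in state C at pos 0, read 1 -> (C,1)->write 1,move L,goto A. Now: state=A, head=-1, tape[-2..2]=01110 (head:  ^)
Step 6: in state A at pos -1, read 1 -> (A,1)->write 1,move L,goto B. Now: state=B, head=-2, tape[-3..2]=001110 (head:  ^)
Step 7: in state B at pos -2, read 0 -> (B,0)->write 0,move R,goto C. Now: state=C, head=-1, tape[-3..2]=001110 (head:   ^)
Step 8: in state C at pos -1, read 1 -> (C,1)->write 1,move L,goto A. Now: state=A, head=-2, tape[-3..2]=001110 (head:  ^)
Step 9: in state A at pos -2, read 0 -> (A,0)->write 1,move L,goto C. Now: state=C, head=-3, tape[-4..2]=0011110 (head:  ^)
Step 10: in state C at pos -3, read 0 -> (C,0)->write 1,move R,goto D. Now: state=D, head=-2, tape[-4..2]=0111110 (head:   ^)
Step 11: in state D at pos -2, read 1 -> (D,1)->write 1,move R,goto A. Now: state=A, head=-1, tape[-4..2]=0111110 (head:    ^)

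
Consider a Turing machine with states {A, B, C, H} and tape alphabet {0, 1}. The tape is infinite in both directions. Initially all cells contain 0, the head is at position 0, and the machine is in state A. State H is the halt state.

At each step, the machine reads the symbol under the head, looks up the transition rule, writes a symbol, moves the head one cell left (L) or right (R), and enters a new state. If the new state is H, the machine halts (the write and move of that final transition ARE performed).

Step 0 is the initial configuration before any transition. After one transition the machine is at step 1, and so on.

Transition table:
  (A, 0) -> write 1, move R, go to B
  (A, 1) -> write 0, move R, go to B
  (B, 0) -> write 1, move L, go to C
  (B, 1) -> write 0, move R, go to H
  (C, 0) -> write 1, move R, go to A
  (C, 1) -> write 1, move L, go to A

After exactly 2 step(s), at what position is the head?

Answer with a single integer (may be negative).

Answer: 0

Derivation:
Step 1: in state A at pos 0, read 0 -> (A,0)->write 1,move R,goto B. Now: state=B, head=1, tape[-1..2]=0100 (head:   ^)
Step 2: in state B at pos 1, read 0 -> (B,0)->write 1,move L,goto C. Now: state=C, head=0, tape[-1..2]=0110 (head:  ^)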